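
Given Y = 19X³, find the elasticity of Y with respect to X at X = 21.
Elasticity = 3

Elasticity = (dY/dX) · (X/Y)

dY/dX = 57·X²
At X = 21: dY/dX = 25137, Y = 175959

Elasticity = 25137 · (21 / 175959) = 3

Interpretation: for a small percentage change in X, the percentage change in Y is approximately 3.00 times as large.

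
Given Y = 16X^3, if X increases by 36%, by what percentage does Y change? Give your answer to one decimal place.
151.5%

For Y = 16X^3:
If X → X(1 + 0.36)
Then Y → Y · (1 + 0.36)^3
     ≈ Y · 2.5155

Percentage change = ((1 + 0.36)^3 − 1) × 100% ≈ 151.5%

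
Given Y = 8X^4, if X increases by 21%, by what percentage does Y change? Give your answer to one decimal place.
114.4%

For Y = 8X^4:
If X → X(1 + 0.21)
Then Y → Y · (1 + 0.21)^4
     ≈ Y · 2.1436

Percentage change = ((1 + 0.21)^4 − 1) × 100% ≈ 114.4%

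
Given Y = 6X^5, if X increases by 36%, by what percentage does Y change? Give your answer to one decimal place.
365.3%

For Y = 6X^5:
If X → X(1 + 0.36)
Then Y → Y · (1 + 0.36)^5
     ≈ Y · 4.6526

Percentage change = ((1 + 0.36)^5 − 1) × 100% ≈ 365.3%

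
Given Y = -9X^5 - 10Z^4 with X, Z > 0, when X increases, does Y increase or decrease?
Y decreases

Taking the partial derivative:
∂Y/∂X = -45X^4

∂Y/∂X = -45X^4 < 0 (assuming positive values)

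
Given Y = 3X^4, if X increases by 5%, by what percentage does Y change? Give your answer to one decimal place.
21.6%

For Y = 3X^4:
If X → X(1 + 0.05)
Then Y → Y · (1 + 0.05)^4
     ≈ Y · 1.2155

Percentage change = ((1 + 0.05)^4 − 1) × 100% ≈ 21.6%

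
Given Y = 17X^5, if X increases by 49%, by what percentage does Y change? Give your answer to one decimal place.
634.4%

For Y = 17X^5:
If X → X(1 + 0.49)
Then Y → Y · (1 + 0.49)^5
     ≈ Y · 7.3440

Percentage change = ((1 + 0.49)^5 − 1) × 100% ≈ 634.4%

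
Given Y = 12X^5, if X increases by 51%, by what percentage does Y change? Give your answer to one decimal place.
685.0%

For Y = 12X^5:
If X → X(1 + 0.51)
Then Y → Y · (1 + 0.51)^5
     ≈ Y · 7.8503

Percentage change = ((1 + 0.51)^5 − 1) × 100% ≈ 685.0%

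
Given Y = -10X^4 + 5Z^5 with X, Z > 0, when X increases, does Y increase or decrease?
Y decreases

Taking the partial derivative:
∂Y/∂X = -40X^3

∂Y/∂X = -40X^3 < 0 (assuming positive values)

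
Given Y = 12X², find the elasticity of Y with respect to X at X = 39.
Elasticity = 2

Elasticity = (dY/dX) · (X/Y)

dY/dX = 24·X
At X = 39: dY/dX = 936, Y = 18252

Elasticity = 936 · (39 / 18252) = 2

Interpretation: for a small percentage change in X, the percentage change in Y is approximately 2.00 times as large.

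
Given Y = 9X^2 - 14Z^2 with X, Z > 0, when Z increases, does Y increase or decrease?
Y decreases

Taking the partial derivative:
∂Y/∂Z = -28Z

∂Y/∂Z = -28Z < 0 (assuming positive values)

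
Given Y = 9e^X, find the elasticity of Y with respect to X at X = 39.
Elasticity = 39

Elasticity = (dY/dX) · (X/Y)

dY/dX = 9·e^X
At X = 39: dY/dX = 9·e^39, Y = 9·e^39

Elasticity = (9·e^39) · (39 / (9·e^39)) = 39

Interpretation: for a small percentage change in X, the percentage change in Y is approximately 39.00 times as large.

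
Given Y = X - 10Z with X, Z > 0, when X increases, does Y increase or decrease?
Y increases

Taking the partial derivative:
∂Y/∂X = 1

∂Y/∂X = 1 > 0 (assuming positive values)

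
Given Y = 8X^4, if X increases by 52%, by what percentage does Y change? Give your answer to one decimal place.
433.8%

For Y = 8X^4:
If X → X(1 + 0.52)
Then Y → Y · (1 + 0.52)^4
     ≈ Y · 5.3379

Percentage change = ((1 + 0.52)^4 − 1) × 100% ≈ 433.8%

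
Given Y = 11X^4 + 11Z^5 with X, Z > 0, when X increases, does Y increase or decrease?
Y increases

Taking the partial derivative:
∂Y/∂X = 44X^3

∂Y/∂X = 44X^3 > 0 (assuming positive values)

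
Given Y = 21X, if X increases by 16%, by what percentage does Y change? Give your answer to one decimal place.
16.0%

For Y = 21X:
If X → X(1 + 0.16)
Then Y → Y · (1 + 0.16)^1
     = Y · 1.1600

Percentage change = ((1 + 0.16)^1 − 1) × 100% = 16.0%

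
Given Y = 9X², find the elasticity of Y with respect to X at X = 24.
Elasticity = 2

Elasticity = (dY/dX) · (X/Y)

dY/dX = 18·X
At X = 24: dY/dX = 432, Y = 5184

Elasticity = 432 · (24 / 5184) = 2

Interpretation: for a small percentage change in X, the percentage change in Y is approximately 2.00 times as large.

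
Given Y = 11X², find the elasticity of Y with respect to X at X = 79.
Elasticity = 2

Elasticity = (dY/dX) · (X/Y)

dY/dX = 22·X
At X = 79: dY/dX = 1738, Y = 68651

Elasticity = 1738 · (79 / 68651) = 2

Interpretation: for a small percentage change in X, the percentage change in Y is approximately 2.00 times as large.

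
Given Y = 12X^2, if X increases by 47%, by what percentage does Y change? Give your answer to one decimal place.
116.1%

For Y = 12X^2:
If X → X(1 + 0.47)
Then Y → Y · (1 + 0.47)^2
     = Y · 2.1609

Percentage change = ((1 + 0.47)^2 − 1) × 100% ≈ 116.1%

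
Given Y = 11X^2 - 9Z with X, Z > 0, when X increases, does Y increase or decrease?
Y increases

Taking the partial derivative:
∂Y/∂X = 22X

∂Y/∂X = 22X > 0 (assuming positive values)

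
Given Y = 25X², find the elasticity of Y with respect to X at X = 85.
Elasticity = 2

Elasticity = (dY/dX) · (X/Y)

dY/dX = 50·X
At X = 85: dY/dX = 4250, Y = 180625

Elasticity = 4250 · (85 / 180625) = 2

Interpretation: for a small percentage change in X, the percentage change in Y is approximately 2.00 times as large.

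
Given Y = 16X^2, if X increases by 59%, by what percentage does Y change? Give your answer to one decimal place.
152.8%

For Y = 16X^2:
If X → X(1 + 0.59)
Then Y → Y · (1 + 0.59)^2
     = Y · 2.5281

Percentage change = ((1 + 0.59)^2 − 1) × 100% ≈ 152.8%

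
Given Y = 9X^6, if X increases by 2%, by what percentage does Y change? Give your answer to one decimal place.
12.6%

For Y = 9X^6:
If X → X(1 + 0.02)
Then Y → Y · (1 + 0.02)^6
     ≈ Y · 1.1262

Percentage change = ((1 + 0.02)^6 − 1) × 100% ≈ 12.6%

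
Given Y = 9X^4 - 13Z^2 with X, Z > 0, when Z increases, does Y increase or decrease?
Y decreases

Taking the partial derivative:
∂Y/∂Z = -26Z

∂Y/∂Z = -26Z < 0 (assuming positive values)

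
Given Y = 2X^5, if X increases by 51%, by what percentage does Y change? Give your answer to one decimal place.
685.0%

For Y = 2X^5:
If X → X(1 + 0.51)
Then Y → Y · (1 + 0.51)^5
     ≈ Y · 7.8503

Percentage change = ((1 + 0.51)^5 − 1) × 100% ≈ 685.0%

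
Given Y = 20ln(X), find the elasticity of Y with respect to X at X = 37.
Elasticity = 1/ln(37) ≈ 0.2769

Elasticity = (dY/dX) · (X/Y)

dY/dX = 20/X
At X = 37: dY/dX = 20/37, Y = 20·ln(37)

Elasticity = (20/37) · (37 / (20·ln(37))) = 1/ln(37) ≈ 0.2769

Interpretation: for a small percentage change in X, the percentage change in Y is approximately 0.28 times as large.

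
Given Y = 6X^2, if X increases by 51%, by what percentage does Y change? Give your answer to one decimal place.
128.0%

For Y = 6X^2:
If X → X(1 + 0.51)
Then Y → Y · (1 + 0.51)^2
     = Y · 2.2801

Percentage change = ((1 + 0.51)^2 − 1) × 100% ≈ 128.0%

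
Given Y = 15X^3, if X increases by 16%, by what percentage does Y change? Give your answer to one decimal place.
56.1%

For Y = 15X^3:
If X → X(1 + 0.16)
Then Y → Y · (1 + 0.16)^3
     ≈ Y · 1.5609

Percentage change = ((1 + 0.16)^3 − 1) × 100% ≈ 56.1%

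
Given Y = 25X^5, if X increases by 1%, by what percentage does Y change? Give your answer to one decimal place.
5.1%

For Y = 25X^5:
If X → X(1 + 0.01)
Then Y → Y · (1 + 0.01)^5
     ≈ Y · 1.0510

Percentage change = ((1 + 0.01)^5 − 1) × 100% ≈ 5.1%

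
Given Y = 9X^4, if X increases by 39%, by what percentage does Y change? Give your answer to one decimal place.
273.3%

For Y = 9X^4:
If X → X(1 + 0.39)
Then Y → Y · (1 + 0.39)^4
     ≈ Y · 3.7330

Percentage change = ((1 + 0.39)^4 − 1) × 100% ≈ 273.3%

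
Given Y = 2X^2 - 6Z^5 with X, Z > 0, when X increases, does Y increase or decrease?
Y increases

Taking the partial derivative:
∂Y/∂X = 4X

∂Y/∂X = 4X > 0 (assuming positive values)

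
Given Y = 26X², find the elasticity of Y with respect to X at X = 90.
Elasticity = 2

Elasticity = (dY/dX) · (X/Y)

dY/dX = 52·X
At X = 90: dY/dX = 4680, Y = 210600

Elasticity = 4680 · (90 / 210600) = 2

Interpretation: for a small percentage change in X, the percentage change in Y is approximately 2.00 times as large.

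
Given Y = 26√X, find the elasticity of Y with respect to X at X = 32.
Elasticity = 1/2

Elasticity = (dY/dX) · (X/Y)

dY/dX = 13/√X
At X = 32: dY/dX = 13·√2/8, Y = 104·√2

Elasticity = (13·√2/8) · (32 / (104·√2)) = 1/2

Interpretation: for a small percentage change in X, the percentage change in Y is approximately 0.50 times as large.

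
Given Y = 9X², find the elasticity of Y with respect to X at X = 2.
Elasticity = 2

Elasticity = (dY/dX) · (X/Y)

dY/dX = 18·X
At X = 2: dY/dX = 36, Y = 36

Elasticity = 36 · (2 / 36) = 2

Interpretation: for a small percentage change in X, the percentage change in Y is approximately 2.00 times as large.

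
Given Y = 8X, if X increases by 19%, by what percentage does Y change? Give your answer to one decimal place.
19.0%

For Y = 8X:
If X → X(1 + 0.19)
Then Y → Y · (1 + 0.19)^1
     = Y · 1.1900

Percentage change = ((1 + 0.19)^1 − 1) × 100% = 19.0%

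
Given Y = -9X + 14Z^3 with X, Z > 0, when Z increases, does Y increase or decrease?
Y increases

Taking the partial derivative:
∂Y/∂Z = 42Z^2

∂Y/∂Z = 42Z^2 > 0 (assuming positive values)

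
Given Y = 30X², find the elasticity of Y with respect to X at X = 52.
Elasticity = 2

Elasticity = (dY/dX) · (X/Y)

dY/dX = 60·X
At X = 52: dY/dX = 3120, Y = 81120

Elasticity = 3120 · (52 / 81120) = 2

Interpretation: for a small percentage change in X, the percentage change in Y is approximately 2.00 times as large.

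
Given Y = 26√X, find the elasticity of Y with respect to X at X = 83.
Elasticity = 1/2

Elasticity = (dY/dX) · (X/Y)

dY/dX = 13/√X
At X = 83: dY/dX = 13·√83/83, Y = 26·√83

Elasticity = (13·√83/83) · (83 / (26·√83)) = 1/2

Interpretation: for a small percentage change in X, the percentage change in Y is approximately 0.50 times as large.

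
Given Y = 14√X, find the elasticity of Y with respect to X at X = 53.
Elasticity = 1/2

Elasticity = (dY/dX) · (X/Y)

dY/dX = 7/√X
At X = 53: dY/dX = 7·√53/53, Y = 14·√53

Elasticity = (7·√53/53) · (53 / (14·√53)) = 1/2

Interpretation: for a small percentage change in X, the percentage change in Y is approximately 0.50 times as large.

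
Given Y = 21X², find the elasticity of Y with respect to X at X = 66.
Elasticity = 2

Elasticity = (dY/dX) · (X/Y)

dY/dX = 42·X
At X = 66: dY/dX = 2772, Y = 91476

Elasticity = 2772 · (66 / 91476) = 2

Interpretation: for a small percentage change in X, the percentage change in Y is approximately 2.00 times as large.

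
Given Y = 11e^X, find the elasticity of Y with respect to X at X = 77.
Elasticity = 77

Elasticity = (dY/dX) · (X/Y)

dY/dX = 11·e^X
At X = 77: dY/dX = 11·e^77, Y = 11·e^77

Elasticity = (11·e^77) · (77 / (11·e^77)) = 77

Interpretation: for a small percentage change in X, the percentage change in Y is approximately 77.00 times as large.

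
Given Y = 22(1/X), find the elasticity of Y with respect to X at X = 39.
Elasticity = -1

Elasticity = (dY/dX) · (X/Y)

dY/dX = -22/X²
At X = 39: dY/dX = -22/1521, Y = 22/39

Elasticity = (-22/1521) · (39 / (22/39)) = -1

Interpretation: for a small percentage change in X, the percentage change in Y is approximately -1.00 times as large.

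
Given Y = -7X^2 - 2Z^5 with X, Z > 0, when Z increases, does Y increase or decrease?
Y decreases

Taking the partial derivative:
∂Y/∂Z = -10Z^4

∂Y/∂Z = -10Z^4 < 0 (assuming positive values)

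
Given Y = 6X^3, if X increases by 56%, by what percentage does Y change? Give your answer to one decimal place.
279.6%

For Y = 6X^3:
If X → X(1 + 0.56)
Then Y → Y · (1 + 0.56)^3
     ≈ Y · 3.7964

Percentage change = ((1 + 0.56)^3 − 1) × 100% ≈ 279.6%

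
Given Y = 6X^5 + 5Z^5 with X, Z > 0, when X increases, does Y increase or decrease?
Y increases

Taking the partial derivative:
∂Y/∂X = 30X^4

∂Y/∂X = 30X^4 > 0 (assuming positive values)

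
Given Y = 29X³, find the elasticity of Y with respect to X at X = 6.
Elasticity = 3

Elasticity = (dY/dX) · (X/Y)

dY/dX = 87·X²
At X = 6: dY/dX = 3132, Y = 6264

Elasticity = 3132 · (6 / 6264) = 3

Interpretation: for a small percentage change in X, the percentage change in Y is approximately 3.00 times as large.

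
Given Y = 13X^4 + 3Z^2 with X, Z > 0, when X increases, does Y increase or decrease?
Y increases

Taking the partial derivative:
∂Y/∂X = 52X^3

∂Y/∂X = 52X^3 > 0 (assuming positive values)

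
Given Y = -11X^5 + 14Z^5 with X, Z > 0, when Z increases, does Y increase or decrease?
Y increases

Taking the partial derivative:
∂Y/∂Z = 70Z^4

∂Y/∂Z = 70Z^4 > 0 (assuming positive values)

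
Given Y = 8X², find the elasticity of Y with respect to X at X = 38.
Elasticity = 2

Elasticity = (dY/dX) · (X/Y)

dY/dX = 16·X
At X = 38: dY/dX = 608, Y = 11552

Elasticity = 608 · (38 / 11552) = 2

Interpretation: for a small percentage change in X, the percentage change in Y is approximately 2.00 times as large.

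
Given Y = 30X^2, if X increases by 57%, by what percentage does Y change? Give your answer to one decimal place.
146.5%

For Y = 30X^2:
If X → X(1 + 0.57)
Then Y → Y · (1 + 0.57)^2
     = Y · 2.4649

Percentage change = ((1 + 0.57)^2 − 1) × 100% ≈ 146.5%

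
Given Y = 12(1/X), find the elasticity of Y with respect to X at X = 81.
Elasticity = -1

Elasticity = (dY/dX) · (X/Y)

dY/dX = -12/X²
At X = 81: dY/dX = -4/2187, Y = 4/27

Elasticity = (-4/2187) · (81 / (4/27)) = -1

Interpretation: for a small percentage change in X, the percentage change in Y is approximately -1.00 times as large.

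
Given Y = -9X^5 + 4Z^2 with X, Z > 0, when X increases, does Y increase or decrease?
Y decreases

Taking the partial derivative:
∂Y/∂X = -45X^4

∂Y/∂X = -45X^4 < 0 (assuming positive values)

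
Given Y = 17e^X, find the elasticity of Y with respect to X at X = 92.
Elasticity = 92

Elasticity = (dY/dX) · (X/Y)

dY/dX = 17·e^X
At X = 92: dY/dX = 17·e^92, Y = 17·e^92

Elasticity = (17·e^92) · (92 / (17·e^92)) = 92

Interpretation: for a small percentage change in X, the percentage change in Y is approximately 92.00 times as large.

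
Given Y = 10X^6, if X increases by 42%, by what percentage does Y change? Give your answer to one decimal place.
719.8%

For Y = 10X^6:
If X → X(1 + 0.42)
Then Y → Y · (1 + 0.42)^6
     ≈ Y · 8.1984

Percentage change = ((1 + 0.42)^6 − 1) × 100% ≈ 719.8%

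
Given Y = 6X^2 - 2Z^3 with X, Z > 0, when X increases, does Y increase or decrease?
Y increases

Taking the partial derivative:
∂Y/∂X = 12X

∂Y/∂X = 12X > 0 (assuming positive values)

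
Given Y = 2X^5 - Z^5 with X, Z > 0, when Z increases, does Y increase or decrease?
Y decreases

Taking the partial derivative:
∂Y/∂Z = -5Z^4

∂Y/∂Z = -5Z^4 < 0 (assuming positive values)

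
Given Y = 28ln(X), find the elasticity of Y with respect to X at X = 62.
Elasticity = 1/ln(62) ≈ 0.2423

Elasticity = (dY/dX) · (X/Y)

dY/dX = 28/X
At X = 62: dY/dX = 14/31, Y = 28·ln(62)

Elasticity = (14/31) · (62 / (28·ln(62))) = 1/ln(62) ≈ 0.2423

Interpretation: for a small percentage change in X, the percentage change in Y is approximately 0.24 times as large.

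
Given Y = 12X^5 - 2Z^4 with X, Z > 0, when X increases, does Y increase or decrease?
Y increases

Taking the partial derivative:
∂Y/∂X = 60X^4

∂Y/∂X = 60X^4 > 0 (assuming positive values)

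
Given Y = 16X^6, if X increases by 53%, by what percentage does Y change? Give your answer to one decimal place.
1182.8%

For Y = 16X^6:
If X → X(1 + 0.53)
Then Y → Y · (1 + 0.53)^6
     ≈ Y · 12.8277

Percentage change = ((1 + 0.53)^6 − 1) × 100% ≈ 1182.8%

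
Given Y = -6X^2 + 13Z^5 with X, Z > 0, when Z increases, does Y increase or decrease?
Y increases

Taking the partial derivative:
∂Y/∂Z = 65Z^4

∂Y/∂Z = 65Z^4 > 0 (assuming positive values)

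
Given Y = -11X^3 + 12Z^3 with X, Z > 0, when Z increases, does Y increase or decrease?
Y increases

Taking the partial derivative:
∂Y/∂Z = 36Z^2

∂Y/∂Z = 36Z^2 > 0 (assuming positive values)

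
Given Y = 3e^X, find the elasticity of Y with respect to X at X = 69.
Elasticity = 69

Elasticity = (dY/dX) · (X/Y)

dY/dX = 3·e^X
At X = 69: dY/dX = 3·e^69, Y = 3·e^69

Elasticity = (3·e^69) · (69 / (3·e^69)) = 69

Interpretation: for a small percentage change in X, the percentage change in Y is approximately 69.00 times as large.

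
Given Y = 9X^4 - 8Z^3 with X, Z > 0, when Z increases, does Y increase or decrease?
Y decreases

Taking the partial derivative:
∂Y/∂Z = -24Z^2

∂Y/∂Z = -24Z^2 < 0 (assuming positive values)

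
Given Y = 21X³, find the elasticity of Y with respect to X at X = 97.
Elasticity = 3

Elasticity = (dY/dX) · (X/Y)

dY/dX = 63·X²
At X = 97: dY/dX = 592767, Y = 19166133

Elasticity = 592767 · (97 / 19166133) = 3

Interpretation: for a small percentage change in X, the percentage change in Y is approximately 3.00 times as large.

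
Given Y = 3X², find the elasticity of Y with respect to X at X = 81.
Elasticity = 2

Elasticity = (dY/dX) · (X/Y)

dY/dX = 6·X
At X = 81: dY/dX = 486, Y = 19683

Elasticity = 486 · (81 / 19683) = 2

Interpretation: for a small percentage change in X, the percentage change in Y is approximately 2.00 times as large.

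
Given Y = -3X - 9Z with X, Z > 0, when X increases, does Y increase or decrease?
Y decreases

Taking the partial derivative:
∂Y/∂X = -3

∂Y/∂X = -3 < 0 (assuming positive values)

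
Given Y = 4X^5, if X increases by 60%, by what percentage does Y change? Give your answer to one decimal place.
948.6%

For Y = 4X^5:
If X → X(1 + 0.6)
Then Y → Y · (1 + 0.6)^5
     ≈ Y · 10.4858

Percentage change = ((1 + 0.6)^5 − 1) × 100% ≈ 948.6%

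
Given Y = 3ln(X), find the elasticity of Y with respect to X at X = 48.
Elasticity = 1/ln(48) ≈ 0.2583

Elasticity = (dY/dX) · (X/Y)

dY/dX = 3/X
At X = 48: dY/dX = 1/16, Y = 3·ln(48)

Elasticity = (1/16) · (48 / (3·ln(48))) = 1/ln(48) ≈ 0.2583

Interpretation: for a small percentage change in X, the percentage change in Y is approximately 0.26 times as large.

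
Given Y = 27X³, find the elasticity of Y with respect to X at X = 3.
Elasticity = 3

Elasticity = (dY/dX) · (X/Y)

dY/dX = 81·X²
At X = 3: dY/dX = 729, Y = 729

Elasticity = 729 · (3 / 729) = 3

Interpretation: for a small percentage change in X, the percentage change in Y is approximately 3.00 times as large.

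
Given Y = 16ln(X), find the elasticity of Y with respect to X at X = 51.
Elasticity = 1/ln(51) ≈ 0.2543

Elasticity = (dY/dX) · (X/Y)

dY/dX = 16/X
At X = 51: dY/dX = 16/51, Y = 16·ln(51)

Elasticity = (16/51) · (51 / (16·ln(51))) = 1/ln(51) ≈ 0.2543

Interpretation: for a small percentage change in X, the percentage change in Y is approximately 0.25 times as large.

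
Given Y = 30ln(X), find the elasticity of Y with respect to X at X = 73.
Elasticity = 1/ln(73) ≈ 0.2331

Elasticity = (dY/dX) · (X/Y)

dY/dX = 30/X
At X = 73: dY/dX = 30/73, Y = 30·ln(73)

Elasticity = (30/73) · (73 / (30·ln(73))) = 1/ln(73) ≈ 0.2331

Interpretation: for a small percentage change in X, the percentage change in Y is approximately 0.23 times as large.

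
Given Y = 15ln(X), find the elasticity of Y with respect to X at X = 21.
Elasticity = 1/ln(21) ≈ 0.3285

Elasticity = (dY/dX) · (X/Y)

dY/dX = 15/X
At X = 21: dY/dX = 5/7, Y = 15·ln(21)

Elasticity = (5/7) · (21 / (15·ln(21))) = 1/ln(21) ≈ 0.3285

Interpretation: for a small percentage change in X, the percentage change in Y is approximately 0.33 times as large.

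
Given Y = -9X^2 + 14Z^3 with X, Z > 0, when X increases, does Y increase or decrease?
Y decreases

Taking the partial derivative:
∂Y/∂X = -18X

∂Y/∂X = -18X < 0 (assuming positive values)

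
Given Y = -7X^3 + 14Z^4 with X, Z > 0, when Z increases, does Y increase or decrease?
Y increases

Taking the partial derivative:
∂Y/∂Z = 56Z^3

∂Y/∂Z = 56Z^3 > 0 (assuming positive values)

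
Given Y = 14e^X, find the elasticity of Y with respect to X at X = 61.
Elasticity = 61

Elasticity = (dY/dX) · (X/Y)

dY/dX = 14·e^X
At X = 61: dY/dX = 14·e^61, Y = 14·e^61

Elasticity = (14·e^61) · (61 / (14·e^61)) = 61

Interpretation: for a small percentage change in X, the percentage change in Y is approximately 61.00 times as large.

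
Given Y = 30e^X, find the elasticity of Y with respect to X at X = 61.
Elasticity = 61

Elasticity = (dY/dX) · (X/Y)

dY/dX = 30·e^X
At X = 61: dY/dX = 30·e^61, Y = 30·e^61

Elasticity = (30·e^61) · (61 / (30·e^61)) = 61

Interpretation: for a small percentage change in X, the percentage change in Y is approximately 61.00 times as large.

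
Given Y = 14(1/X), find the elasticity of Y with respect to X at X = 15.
Elasticity = -1

Elasticity = (dY/dX) · (X/Y)

dY/dX = -14/X²
At X = 15: dY/dX = -14/225, Y = 14/15

Elasticity = (-14/225) · (15 / (14/15)) = -1

Interpretation: for a small percentage change in X, the percentage change in Y is approximately -1.00 times as large.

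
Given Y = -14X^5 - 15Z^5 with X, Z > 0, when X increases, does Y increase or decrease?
Y decreases

Taking the partial derivative:
∂Y/∂X = -70X^4

∂Y/∂X = -70X^4 < 0 (assuming positive values)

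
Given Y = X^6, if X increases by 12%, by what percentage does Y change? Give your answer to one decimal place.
97.4%

For Y = X^6:
If X → X(1 + 0.12)
Then Y → Y · (1 + 0.12)^6
     ≈ Y · 1.9738

Percentage change = ((1 + 0.12)^6 − 1) × 100% ≈ 97.4%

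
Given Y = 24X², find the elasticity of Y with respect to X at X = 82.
Elasticity = 2

Elasticity = (dY/dX) · (X/Y)

dY/dX = 48·X
At X = 82: dY/dX = 3936, Y = 161376

Elasticity = 3936 · (82 / 161376) = 2

Interpretation: for a small percentage change in X, the percentage change in Y is approximately 2.00 times as large.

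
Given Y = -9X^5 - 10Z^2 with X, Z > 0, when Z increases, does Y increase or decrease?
Y decreases

Taking the partial derivative:
∂Y/∂Z = -20Z

∂Y/∂Z = -20Z < 0 (assuming positive values)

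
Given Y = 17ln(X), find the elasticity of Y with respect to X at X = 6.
Elasticity = 1/ln(6) ≈ 0.5581

Elasticity = (dY/dX) · (X/Y)

dY/dX = 17/X
At X = 6: dY/dX = 17/6, Y = 17·ln(6)

Elasticity = (17/6) · (6 / (17·ln(6))) = 1/ln(6) ≈ 0.5581

Interpretation: for a small percentage change in X, the percentage change in Y is approximately 0.56 times as large.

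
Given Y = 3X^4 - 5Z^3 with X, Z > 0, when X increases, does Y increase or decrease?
Y increases

Taking the partial derivative:
∂Y/∂X = 12X^3

∂Y/∂X = 12X^3 > 0 (assuming positive values)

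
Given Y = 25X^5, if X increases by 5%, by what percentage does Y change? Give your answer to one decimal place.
27.6%

For Y = 25X^5:
If X → X(1 + 0.05)
Then Y → Y · (1 + 0.05)^5
     ≈ Y · 1.2763

Percentage change = ((1 + 0.05)^5 − 1) × 100% ≈ 27.6%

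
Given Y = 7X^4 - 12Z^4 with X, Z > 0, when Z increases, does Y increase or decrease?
Y decreases

Taking the partial derivative:
∂Y/∂Z = -48Z^3

∂Y/∂Z = -48Z^3 < 0 (assuming positive values)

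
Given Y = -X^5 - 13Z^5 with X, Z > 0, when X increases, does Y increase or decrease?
Y decreases

Taking the partial derivative:
∂Y/∂X = -5X^4

∂Y/∂X = -5X^4 < 0 (assuming positive values)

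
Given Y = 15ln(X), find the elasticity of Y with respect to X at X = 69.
Elasticity = 1/ln(69) ≈ 0.2362

Elasticity = (dY/dX) · (X/Y)

dY/dX = 15/X
At X = 69: dY/dX = 5/23, Y = 15·ln(69)

Elasticity = (5/23) · (69 / (15·ln(69))) = 1/ln(69) ≈ 0.2362

Interpretation: for a small percentage change in X, the percentage change in Y is approximately 0.24 times as large.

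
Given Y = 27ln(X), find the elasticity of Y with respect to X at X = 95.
Elasticity = 1/ln(95) ≈ 0.2196

Elasticity = (dY/dX) · (X/Y)

dY/dX = 27/X
At X = 95: dY/dX = 27/95, Y = 27·ln(95)

Elasticity = (27/95) · (95 / (27·ln(95))) = 1/ln(95) ≈ 0.2196

Interpretation: for a small percentage change in X, the percentage change in Y is approximately 0.22 times as large.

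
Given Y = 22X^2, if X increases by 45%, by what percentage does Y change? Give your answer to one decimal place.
110.3%

For Y = 22X^2:
If X → X(1 + 0.45)
Then Y → Y · (1 + 0.45)^2
     = Y · 2.1025

Percentage change = ((1 + 0.45)^2 − 1) × 100% ≈ 110.3%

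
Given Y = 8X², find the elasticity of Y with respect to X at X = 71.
Elasticity = 2

Elasticity = (dY/dX) · (X/Y)

dY/dX = 16·X
At X = 71: dY/dX = 1136, Y = 40328

Elasticity = 1136 · (71 / 40328) = 2

Interpretation: for a small percentage change in X, the percentage change in Y is approximately 2.00 times as large.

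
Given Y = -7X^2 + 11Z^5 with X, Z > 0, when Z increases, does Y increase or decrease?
Y increases

Taking the partial derivative:
∂Y/∂Z = 55Z^4

∂Y/∂Z = 55Z^4 > 0 (assuming positive values)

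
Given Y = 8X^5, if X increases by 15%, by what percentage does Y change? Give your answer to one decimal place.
101.1%

For Y = 8X^5:
If X → X(1 + 0.15)
Then Y → Y · (1 + 0.15)^5
     ≈ Y · 2.0114

Percentage change = ((1 + 0.15)^5 − 1) × 100% ≈ 101.1%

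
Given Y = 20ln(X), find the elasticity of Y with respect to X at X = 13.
Elasticity = 1/ln(13) ≈ 0.3899

Elasticity = (dY/dX) · (X/Y)

dY/dX = 20/X
At X = 13: dY/dX = 20/13, Y = 20·ln(13)

Elasticity = (20/13) · (13 / (20·ln(13))) = 1/ln(13) ≈ 0.3899

Interpretation: for a small percentage change in X, the percentage change in Y is approximately 0.39 times as large.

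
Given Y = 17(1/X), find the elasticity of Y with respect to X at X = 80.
Elasticity = -1

Elasticity = (dY/dX) · (X/Y)

dY/dX = -17/X²
At X = 80: dY/dX = -17/6400, Y = 17/80

Elasticity = (-17/6400) · (80 / (17/80)) = -1

Interpretation: for a small percentage change in X, the percentage change in Y is approximately -1.00 times as large.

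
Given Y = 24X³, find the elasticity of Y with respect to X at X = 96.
Elasticity = 3

Elasticity = (dY/dX) · (X/Y)

dY/dX = 72·X²
At X = 96: dY/dX = 663552, Y = 21233664

Elasticity = 663552 · (96 / 21233664) = 3

Interpretation: for a small percentage change in X, the percentage change in Y is approximately 3.00 times as large.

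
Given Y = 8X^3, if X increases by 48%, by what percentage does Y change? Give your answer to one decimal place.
224.2%

For Y = 8X^3:
If X → X(1 + 0.48)
Then Y → Y · (1 + 0.48)^3
     ≈ Y · 3.2418

Percentage change = ((1 + 0.48)^3 − 1) × 100% ≈ 224.2%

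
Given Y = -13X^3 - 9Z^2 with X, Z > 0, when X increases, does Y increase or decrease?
Y decreases

Taking the partial derivative:
∂Y/∂X = -39X^2

∂Y/∂X = -39X^2 < 0 (assuming positive values)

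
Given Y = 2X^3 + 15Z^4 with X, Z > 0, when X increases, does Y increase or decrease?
Y increases

Taking the partial derivative:
∂Y/∂X = 6X^2

∂Y/∂X = 6X^2 > 0 (assuming positive values)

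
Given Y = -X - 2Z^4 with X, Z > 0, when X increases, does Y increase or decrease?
Y decreases

Taking the partial derivative:
∂Y/∂X = -1

∂Y/∂X = -1 < 0 (assuming positive values)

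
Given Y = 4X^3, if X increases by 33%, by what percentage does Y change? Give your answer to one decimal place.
135.3%

For Y = 4X^3:
If X → X(1 + 0.33)
Then Y → Y · (1 + 0.33)^3
     ≈ Y · 2.3526

Percentage change = ((1 + 0.33)^3 − 1) × 100% ≈ 135.3%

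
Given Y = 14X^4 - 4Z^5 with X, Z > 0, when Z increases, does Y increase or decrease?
Y decreases

Taking the partial derivative:
∂Y/∂Z = -20Z^4

∂Y/∂Z = -20Z^4 < 0 (assuming positive values)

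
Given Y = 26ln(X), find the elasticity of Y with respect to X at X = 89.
Elasticity = 1/ln(89) ≈ 0.2228

Elasticity = (dY/dX) · (X/Y)

dY/dX = 26/X
At X = 89: dY/dX = 26/89, Y = 26·ln(89)

Elasticity = (26/89) · (89 / (26·ln(89))) = 1/ln(89) ≈ 0.2228

Interpretation: for a small percentage change in X, the percentage change in Y is approximately 0.22 times as large.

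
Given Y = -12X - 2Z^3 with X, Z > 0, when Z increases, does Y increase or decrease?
Y decreases

Taking the partial derivative:
∂Y/∂Z = -6Z^2

∂Y/∂Z = -6Z^2 < 0 (assuming positive values)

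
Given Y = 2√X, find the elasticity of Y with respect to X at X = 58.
Elasticity = 1/2

Elasticity = (dY/dX) · (X/Y)

dY/dX = 1/√X
At X = 58: dY/dX = √58/58, Y = 2·√58

Elasticity = (√58/58) · (58 / (2·√58)) = 1/2

Interpretation: for a small percentage change in X, the percentage change in Y is approximately 0.50 times as large.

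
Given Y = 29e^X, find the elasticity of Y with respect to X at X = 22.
Elasticity = 22

Elasticity = (dY/dX) · (X/Y)

dY/dX = 29·e^X
At X = 22: dY/dX = 29·e^22, Y = 29·e^22

Elasticity = (29·e^22) · (22 / (29·e^22)) = 22

Interpretation: for a small percentage change in X, the percentage change in Y is approximately 22.00 times as large.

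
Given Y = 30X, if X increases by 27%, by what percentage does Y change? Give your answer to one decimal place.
27.0%

For Y = 30X:
If X → X(1 + 0.27)
Then Y → Y · (1 + 0.27)^1
     = Y · 1.2700

Percentage change = ((1 + 0.27)^1 − 1) × 100% = 27.0%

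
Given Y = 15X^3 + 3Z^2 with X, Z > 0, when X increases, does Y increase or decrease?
Y increases

Taking the partial derivative:
∂Y/∂X = 45X^2

∂Y/∂X = 45X^2 > 0 (assuming positive values)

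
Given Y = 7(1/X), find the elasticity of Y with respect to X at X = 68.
Elasticity = -1

Elasticity = (dY/dX) · (X/Y)

dY/dX = -7/X²
At X = 68: dY/dX = -7/4624, Y = 7/68

Elasticity = (-7/4624) · (68 / (7/68)) = -1

Interpretation: for a small percentage change in X, the percentage change in Y is approximately -1.00 times as large.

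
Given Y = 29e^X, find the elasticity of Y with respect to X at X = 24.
Elasticity = 24

Elasticity = (dY/dX) · (X/Y)

dY/dX = 29·e^X
At X = 24: dY/dX = 29·e^24, Y = 29·e^24

Elasticity = (29·e^24) · (24 / (29·e^24)) = 24

Interpretation: for a small percentage change in X, the percentage change in Y is approximately 24.00 times as large.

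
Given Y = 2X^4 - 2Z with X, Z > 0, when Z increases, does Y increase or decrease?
Y decreases

Taking the partial derivative:
∂Y/∂Z = -2

∂Y/∂Z = -2 < 0 (assuming positive values)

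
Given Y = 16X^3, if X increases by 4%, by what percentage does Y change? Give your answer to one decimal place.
12.5%

For Y = 16X^3:
If X → X(1 + 0.04)
Then Y → Y · (1 + 0.04)^3
     ≈ Y · 1.1249

Percentage change = ((1 + 0.04)^3 − 1) × 100% ≈ 12.5%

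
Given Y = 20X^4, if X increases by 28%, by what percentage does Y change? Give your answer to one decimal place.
168.4%

For Y = 20X^4:
If X → X(1 + 0.28)
Then Y → Y · (1 + 0.28)^4
     ≈ Y · 2.6844

Percentage change = ((1 + 0.28)^4 − 1) × 100% ≈ 168.4%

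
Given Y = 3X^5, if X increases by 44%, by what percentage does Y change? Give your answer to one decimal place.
519.2%

For Y = 3X^5:
If X → X(1 + 0.44)
Then Y → Y · (1 + 0.44)^5
     ≈ Y · 6.1917

Percentage change = ((1 + 0.44)^5 − 1) × 100% ≈ 519.2%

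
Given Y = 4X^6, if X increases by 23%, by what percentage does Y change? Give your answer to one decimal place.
246.3%

For Y = 4X^6:
If X → X(1 + 0.23)
Then Y → Y · (1 + 0.23)^6
     ≈ Y · 3.4628

Percentage change = ((1 + 0.23)^6 − 1) × 100% ≈ 246.3%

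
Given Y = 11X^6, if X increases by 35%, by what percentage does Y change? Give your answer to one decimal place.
505.3%

For Y = 11X^6:
If X → X(1 + 0.35)
Then Y → Y · (1 + 0.35)^6
     ≈ Y · 6.0534

Percentage change = ((1 + 0.35)^6 − 1) × 100% ≈ 505.3%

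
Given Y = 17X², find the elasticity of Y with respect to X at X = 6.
Elasticity = 2

Elasticity = (dY/dX) · (X/Y)

dY/dX = 34·X
At X = 6: dY/dX = 204, Y = 612

Elasticity = 204 · (6 / 612) = 2

Interpretation: for a small percentage change in X, the percentage change in Y is approximately 2.00 times as large.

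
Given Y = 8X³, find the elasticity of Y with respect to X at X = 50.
Elasticity = 3

Elasticity = (dY/dX) · (X/Y)

dY/dX = 24·X²
At X = 50: dY/dX = 60000, Y = 1000000

Elasticity = 60000 · (50 / 1000000) = 3

Interpretation: for a small percentage change in X, the percentage change in Y is approximately 3.00 times as large.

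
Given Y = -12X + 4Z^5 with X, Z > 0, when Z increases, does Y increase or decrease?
Y increases

Taking the partial derivative:
∂Y/∂Z = 20Z^4

∂Y/∂Z = 20Z^4 > 0 (assuming positive values)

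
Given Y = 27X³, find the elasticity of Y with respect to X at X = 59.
Elasticity = 3

Elasticity = (dY/dX) · (X/Y)

dY/dX = 81·X²
At X = 59: dY/dX = 281961, Y = 5545233

Elasticity = 281961 · (59 / 5545233) = 3

Interpretation: for a small percentage change in X, the percentage change in Y is approximately 3.00 times as large.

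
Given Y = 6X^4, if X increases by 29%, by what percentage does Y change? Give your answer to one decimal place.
176.9%

For Y = 6X^4:
If X → X(1 + 0.29)
Then Y → Y · (1 + 0.29)^4
     ≈ Y · 2.7692

Percentage change = ((1 + 0.29)^4 − 1) × 100% ≈ 176.9%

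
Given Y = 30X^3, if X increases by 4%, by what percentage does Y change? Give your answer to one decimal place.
12.5%

For Y = 30X^3:
If X → X(1 + 0.04)
Then Y → Y · (1 + 0.04)^3
     ≈ Y · 1.1249

Percentage change = ((1 + 0.04)^3 − 1) × 100% ≈ 12.5%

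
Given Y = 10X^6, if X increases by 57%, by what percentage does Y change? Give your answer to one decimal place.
1397.6%

For Y = 10X^6:
If X → X(1 + 0.57)
Then Y → Y · (1 + 0.57)^6
     ≈ Y · 14.9761

Percentage change = ((1 + 0.57)^6 − 1) × 100% ≈ 1397.6%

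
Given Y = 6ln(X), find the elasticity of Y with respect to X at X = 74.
Elasticity = 1/ln(74) ≈ 0.2323

Elasticity = (dY/dX) · (X/Y)

dY/dX = 6/X
At X = 74: dY/dX = 3/37, Y = 6·ln(74)

Elasticity = (3/37) · (74 / (6·ln(74))) = 1/ln(74) ≈ 0.2323

Interpretation: for a small percentage change in X, the percentage change in Y is approximately 0.23 times as large.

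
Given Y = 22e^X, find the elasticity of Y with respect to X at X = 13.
Elasticity = 13

Elasticity = (dY/dX) · (X/Y)

dY/dX = 22·e^X
At X = 13: dY/dX = 22·e^13, Y = 22·e^13

Elasticity = (22·e^13) · (13 / (22·e^13)) = 13

Interpretation: for a small percentage change in X, the percentage change in Y is approximately 13.00 times as large.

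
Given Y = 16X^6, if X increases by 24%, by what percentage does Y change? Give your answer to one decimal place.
263.5%

For Y = 16X^6:
If X → X(1 + 0.24)
Then Y → Y · (1 + 0.24)^6
     ≈ Y · 3.6352

Percentage change = ((1 + 0.24)^6 − 1) × 100% ≈ 263.5%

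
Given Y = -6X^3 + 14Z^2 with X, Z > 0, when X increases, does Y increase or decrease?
Y decreases

Taking the partial derivative:
∂Y/∂X = -18X^2

∂Y/∂X = -18X^2 < 0 (assuming positive values)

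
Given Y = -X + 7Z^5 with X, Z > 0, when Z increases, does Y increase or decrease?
Y increases

Taking the partial derivative:
∂Y/∂Z = 35Z^4

∂Y/∂Z = 35Z^4 > 0 (assuming positive values)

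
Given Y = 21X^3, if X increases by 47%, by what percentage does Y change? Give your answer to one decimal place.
217.7%

For Y = 21X^3:
If X → X(1 + 0.47)
Then Y → Y · (1 + 0.47)^3
     ≈ Y · 3.1765

Percentage change = ((1 + 0.47)^3 − 1) × 100% ≈ 217.7%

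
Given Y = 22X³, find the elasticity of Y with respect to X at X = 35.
Elasticity = 3

Elasticity = (dY/dX) · (X/Y)

dY/dX = 66·X²
At X = 35: dY/dX = 80850, Y = 943250

Elasticity = 80850 · (35 / 943250) = 3

Interpretation: for a small percentage change in X, the percentage change in Y is approximately 3.00 times as large.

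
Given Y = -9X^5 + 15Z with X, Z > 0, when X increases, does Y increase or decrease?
Y decreases

Taking the partial derivative:
∂Y/∂X = -45X^4

∂Y/∂X = -45X^4 < 0 (assuming positive values)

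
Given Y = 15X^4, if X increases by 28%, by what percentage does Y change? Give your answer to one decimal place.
168.4%

For Y = 15X^4:
If X → X(1 + 0.28)
Then Y → Y · (1 + 0.28)^4
     ≈ Y · 2.6844

Percentage change = ((1 + 0.28)^4 − 1) × 100% ≈ 168.4%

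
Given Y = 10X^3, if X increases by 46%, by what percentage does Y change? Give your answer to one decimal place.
211.2%

For Y = 10X^3:
If X → X(1 + 0.46)
Then Y → Y · (1 + 0.46)^3
     ≈ Y · 3.1121

Percentage change = ((1 + 0.46)^3 − 1) × 100% ≈ 211.2%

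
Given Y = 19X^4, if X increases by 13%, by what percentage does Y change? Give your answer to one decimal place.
63.0%

For Y = 19X^4:
If X → X(1 + 0.13)
Then Y → Y · (1 + 0.13)^4
     ≈ Y · 1.6305

Percentage change = ((1 + 0.13)^4 − 1) × 100% ≈ 63.0%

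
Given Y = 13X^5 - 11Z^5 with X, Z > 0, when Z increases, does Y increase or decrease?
Y decreases

Taking the partial derivative:
∂Y/∂Z = -55Z^4

∂Y/∂Z = -55Z^4 < 0 (assuming positive values)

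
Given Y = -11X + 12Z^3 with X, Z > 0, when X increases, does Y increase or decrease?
Y decreases

Taking the partial derivative:
∂Y/∂X = -11

∂Y/∂X = -11 < 0 (assuming positive values)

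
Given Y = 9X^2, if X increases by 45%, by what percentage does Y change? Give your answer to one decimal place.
110.3%

For Y = 9X^2:
If X → X(1 + 0.45)
Then Y → Y · (1 + 0.45)^2
     = Y · 2.1025

Percentage change = ((1 + 0.45)^2 − 1) × 100% ≈ 110.3%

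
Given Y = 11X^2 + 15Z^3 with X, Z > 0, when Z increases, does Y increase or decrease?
Y increases

Taking the partial derivative:
∂Y/∂Z = 45Z^2

∂Y/∂Z = 45Z^2 > 0 (assuming positive values)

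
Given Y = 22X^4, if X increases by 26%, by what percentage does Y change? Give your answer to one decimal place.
152.0%

For Y = 22X^4:
If X → X(1 + 0.26)
Then Y → Y · (1 + 0.26)^4
     ≈ Y · 2.5205

Percentage change = ((1 + 0.26)^4 − 1) × 100% ≈ 152.0%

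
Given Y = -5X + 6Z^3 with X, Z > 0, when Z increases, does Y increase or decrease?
Y increases

Taking the partial derivative:
∂Y/∂Z = 18Z^2

∂Y/∂Z = 18Z^2 > 0 (assuming positive values)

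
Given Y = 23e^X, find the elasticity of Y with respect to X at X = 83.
Elasticity = 83

Elasticity = (dY/dX) · (X/Y)

dY/dX = 23·e^X
At X = 83: dY/dX = 23·e^83, Y = 23·e^83

Elasticity = (23·e^83) · (83 / (23·e^83)) = 83

Interpretation: for a small percentage change in X, the percentage change in Y is approximately 83.00 times as large.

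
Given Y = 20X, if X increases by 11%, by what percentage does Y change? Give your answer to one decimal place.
11.0%

For Y = 20X:
If X → X(1 + 0.11)
Then Y → Y · (1 + 0.11)^1
     = Y · 1.1100

Percentage change = ((1 + 0.11)^1 − 1) × 100% = 11.0%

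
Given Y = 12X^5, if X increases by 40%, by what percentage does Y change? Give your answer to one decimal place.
437.8%

For Y = 12X^5:
If X → X(1 + 0.4)
Then Y → Y · (1 + 0.4)^5
     ≈ Y · 5.3782

Percentage change = ((1 + 0.4)^5 − 1) × 100% ≈ 437.8%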